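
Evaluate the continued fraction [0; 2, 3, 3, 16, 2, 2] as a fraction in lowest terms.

835/1921

Using pₖ = aₖpₖ₋₁ + pₖ₋₂ and qₖ = aₖqₖ₋₁ + qₖ₋₂:
  k=0: a=0, p=0, q=1
  k=1: a=2, p=1, q=2
  k=2: a=3, p=3, q=7
  k=3: a=3, p=10, q=23
  k=4: a=16, p=163, q=375
  k=5: a=2, p=336, q=773
  k=6: a=2, p=835, q=1921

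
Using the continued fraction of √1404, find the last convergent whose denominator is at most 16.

√1404 = [37; 2, 7, 1, 4, 1, 7, 2, 74, …] (period length 8).
Convergents:
  p_0/q_0 = 37/1
  p_1/q_1 = 75/2
  p_2/q_2 = 562/15
  p_3/q_3 = 637/17
q_2 = 15 ≤ 16 < 17 = q_3, so the answer is 562/15.

562/15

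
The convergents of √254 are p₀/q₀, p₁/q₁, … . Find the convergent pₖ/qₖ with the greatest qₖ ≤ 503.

√254 = [15; 1, 14, 1, 30, …] (period length 4).
Convergents:
  p_0/q_0 = 15/1
  p_1/q_1 = 16/1
  p_2/q_2 = 239/15
  p_3/q_3 = 255/16
  p_4/q_4 = 7889/495
  p_5/q_5 = 8144/511
q_4 = 495 ≤ 503 < 511 = q_5, so the answer is 7889/495.

7889/495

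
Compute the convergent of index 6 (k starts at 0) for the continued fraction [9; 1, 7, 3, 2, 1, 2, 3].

2213/224

Using pₖ = aₖpₖ₋₁ + pₖ₋₂, qₖ = aₖqₖ₋₁ + qₖ₋₂ (with p₋₁=1, p₋₂=0, q₋₁=0, q₋₂=1):
  k=0: a=9, p=9, q=1
  k=1: a=1, p=10, q=1
  k=2: a=7, p=79, q=8
  k=3: a=3, p=247, q=25
  k=4: a=2, p=573, q=58
  k=5: a=1, p=820, q=83
  k=6: a=2, p=2213, q=224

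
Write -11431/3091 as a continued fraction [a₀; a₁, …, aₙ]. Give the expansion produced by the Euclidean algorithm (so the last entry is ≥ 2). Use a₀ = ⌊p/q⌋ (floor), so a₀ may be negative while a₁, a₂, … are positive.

-11431 = -4*3091 + 933
3091 = 3*933 + 292
933 = 3*292 + 57
292 = 5*57 + 7
57 = 8*7 + 1
7 = 7*1 + 0  (stop)
So -11431/3091 = [-4; 3, 3, 5, 8, 7].

[-4; 3, 3, 5, 8, 7]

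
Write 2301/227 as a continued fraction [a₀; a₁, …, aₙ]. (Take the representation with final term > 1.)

2301 = 10×227 + 31
227 = 7×31 + 10
31 = 3×10 + 1
10 = 10×1 + 0  (stop)
So 2301/227 = [10; 7, 3, 10].

[10; 7, 3, 10]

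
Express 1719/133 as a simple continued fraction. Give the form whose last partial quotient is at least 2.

[12; 1, 12, 3, 3]

1719 = 12×133 + 123
133 = 1×123 + 10
123 = 12×10 + 3
10 = 3×3 + 1
3 = 3×1 + 0  (stop)
So 1719/133 = [12; 1, 12, 3, 3].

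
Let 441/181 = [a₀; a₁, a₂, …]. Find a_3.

2

441 = 2·181 + 79   →  a_0 = 2
181 = 2·79 + 23   →  a_1 = 2
79 = 3·23 + 10   →  a_2 = 3
23 = 2·10 + 3   →  a_3 = 2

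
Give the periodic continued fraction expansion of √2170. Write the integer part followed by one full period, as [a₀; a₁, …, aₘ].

[46; 1, 1, 2, 1, 1, 92]

a₀ = ⌊√2170⌋ = 46.
With m₀=0, d₀=1 and mₖ₊₁ = dₖaₖ − mₖ, dₖ₊₁ = (n − mₖ₊₁²)/dₖ, aₖ₊₁ = ⌊(a₀+mₖ₊₁)/dₖ₊₁⌋:
  k=1: m=46, d=54, a=1
  k=2: m=8, d=39, a=1
  k=3: m=31, d=31, a=2
  k=4: m=31, d=39, a=1
  k=5: m=8, d=54, a=1
  k=6: m=46, d=1, a=92
d=1 and a=2a₀=92 at k=6, so the next step gives (m, d) = (46, 54) again — its k=1 value — and the period has length 6.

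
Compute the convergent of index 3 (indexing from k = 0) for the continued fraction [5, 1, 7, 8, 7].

Using pₖ = aₖpₖ₋₁ + pₖ₋₂, qₖ = aₖqₖ₋₁ + qₖ₋₂ (with p₋₁=1, p₋₂=0, q₋₁=0, q₋₂=1):
  k=0: a=5, p=5, q=1
  k=1: a=1, p=6, q=1
  k=2: a=7, p=47, q=8
  k=3: a=8, p=382, q=65

382/65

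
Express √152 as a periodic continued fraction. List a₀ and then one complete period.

a₀ = ⌊√152⌋ = 12.
With m₀=0, d₀=1 and mₖ₊₁ = dₖaₖ − mₖ, dₖ₊₁ = (n − mₖ₊₁²)/dₖ, aₖ₊₁ = ⌊(a₀+mₖ₊₁)/dₖ₊₁⌋:
  k=1: m=12, d=8, a=3
  k=2: m=12, d=1, a=24
d=1 and a=2a₀=24 at k=2, so the next step gives (m, d) = (12, 8) again — its k=1 value — and the period has length 2.

[12; 3, 24]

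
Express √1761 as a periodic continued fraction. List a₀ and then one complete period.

a₀ = ⌊√1761⌋ = 41.
With m₀=0, d₀=1 and mₖ₊₁ = dₖaₖ − mₖ, dₖ₊₁ = (n − mₖ₊₁²)/dₖ, aₖ₊₁ = ⌊(a₀+mₖ₊₁)/dₖ₊₁⌋:
  k=1: m=41, d=80, a=1
  k=2: m=39, d=3, a=26
  k=3: m=39, d=80, a=1
  k=4: m=41, d=1, a=82
d=1 and a=2a₀=82 at k=4, so the next step gives (m, d) = (41, 80) again — its k=1 value — and the period has length 4.

[41; 1, 26, 1, 82]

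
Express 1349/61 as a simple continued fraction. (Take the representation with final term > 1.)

1349 = 22*61 + 7
61 = 8*7 + 5
7 = 1*5 + 2
5 = 2*2 + 1
2 = 2*1 + 0  (stop)
So 1349/61 = [22; 8, 1, 2, 2].

[22; 8, 1, 2, 2]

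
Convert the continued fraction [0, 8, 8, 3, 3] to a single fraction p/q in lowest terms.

83/674

Fold from the inside: start with 3/1.
  3 + 1/3 = 10/3
  8 + 3/10 = 83/10
  8 + 10/83 = 674/83
  0 + 83/674 = 83/674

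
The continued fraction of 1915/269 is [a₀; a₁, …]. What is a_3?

1915 = 7·269 + 32   →  a_0 = 7
269 = 8·32 + 13   →  a_1 = 8
32 = 2·13 + 6   →  a_2 = 2
13 = 2·6 + 1   →  a_3 = 2

2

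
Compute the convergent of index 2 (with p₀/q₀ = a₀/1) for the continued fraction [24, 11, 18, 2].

Using pₖ = aₖpₖ₋₁ + pₖ₋₂, qₖ = aₖqₖ₋₁ + qₖ₋₂ (with p₋₁=1, p₋₂=0, q₋₁=0, q₋₂=1):
  k=0: a=24, p=24, q=1
  k=1: a=11, p=265, q=11
  k=2: a=18, p=4794, q=199

4794/199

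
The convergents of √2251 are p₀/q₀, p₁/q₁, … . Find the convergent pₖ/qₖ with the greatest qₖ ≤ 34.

427/9

√2251 = [47; 2, 4, 47, 4, 2, 94, …] (period length 6).
Convergents:
  p_0/q_0 = 47/1
  p_1/q_1 = 95/2
  p_2/q_2 = 427/9
  p_3/q_3 = 20164/425
q_2 = 9 ≤ 34 < 425 = q_3, so the answer is 427/9.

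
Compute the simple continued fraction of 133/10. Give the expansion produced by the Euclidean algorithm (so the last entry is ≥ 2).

[13; 3, 3]

133 = 13*10 + 3
10 = 3*3 + 1
3 = 3*1 + 0  (stop)
So 133/10 = [13; 3, 3].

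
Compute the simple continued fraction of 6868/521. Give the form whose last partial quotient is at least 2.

6868 = 13·521 + 95
521 = 5·95 + 46
95 = 2·46 + 3
46 = 15·3 + 1
3 = 3·1 + 0  (stop)
So 6868/521 = [13; 5, 2, 15, 3].

[13; 5, 2, 15, 3]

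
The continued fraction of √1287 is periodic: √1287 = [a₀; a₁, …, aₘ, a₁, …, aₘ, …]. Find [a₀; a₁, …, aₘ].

[35; 1, 6, 1, 70]

a₀ = ⌊√1287⌋ = 35.
With m₀=0, d₀=1 and mₖ₊₁ = dₖaₖ − mₖ, dₖ₊₁ = (n − mₖ₊₁²)/dₖ, aₖ₊₁ = ⌊(a₀+mₖ₊₁)/dₖ₊₁⌋:
  k=1: m=35, d=62, a=1
  k=2: m=27, d=9, a=6
  k=3: m=27, d=62, a=1
  k=4: m=35, d=1, a=70
d=1 and a=2a₀=70 at k=4, so the next step gives (m, d) = (35, 62) again — its k=1 value — and the period has length 4.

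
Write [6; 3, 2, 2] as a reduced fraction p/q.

Using pₖ = aₖpₖ₋₁ + pₖ₋₂ and qₖ = aₖqₖ₋₁ + qₖ₋₂:
  k=0: a=6, p=6, q=1
  k=1: a=3, p=19, q=3
  k=2: a=2, p=44, q=7
  k=3: a=2, p=107, q=17

107/17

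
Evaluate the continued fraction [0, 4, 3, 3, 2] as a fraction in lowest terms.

23/99

Using pₖ = aₖpₖ₋₁ + pₖ₋₂ and qₖ = aₖqₖ₋₁ + qₖ₋₂:
  k=0: a=0, p=0, q=1
  k=1: a=4, p=1, q=4
  k=2: a=3, p=3, q=13
  k=3: a=3, p=10, q=43
  k=4: a=2, p=23, q=99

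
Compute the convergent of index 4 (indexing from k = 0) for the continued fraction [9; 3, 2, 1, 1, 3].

158/17

Using pₖ = aₖpₖ₋₁ + pₖ₋₂, qₖ = aₖqₖ₋₁ + qₖ₋₂ (with p₋₁=1, p₋₂=0, q₋₁=0, q₋₂=1):
  k=0: a=9, p=9, q=1
  k=1: a=3, p=28, q=3
  k=2: a=2, p=65, q=7
  k=3: a=1, p=93, q=10
  k=4: a=1, p=158, q=17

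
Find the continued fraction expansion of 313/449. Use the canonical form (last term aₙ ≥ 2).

313 = 0×449 + 313
449 = 1×313 + 136
313 = 2×136 + 41
136 = 3×41 + 13
41 = 3×13 + 2
13 = 6×2 + 1
2 = 2×1 + 0  (stop)
So 313/449 = [0; 1, 2, 3, 3, 6, 2].

[0; 1, 2, 3, 3, 6, 2]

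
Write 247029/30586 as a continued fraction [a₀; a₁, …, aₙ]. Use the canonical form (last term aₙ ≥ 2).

[8; 13, 15, 3, 3, 15]

247029 = 8×30586 + 2341
30586 = 13×2341 + 153
2341 = 15×153 + 46
153 = 3×46 + 15
46 = 3×15 + 1
15 = 15×1 + 0  (stop)
So 247029/30586 = [8; 13, 15, 3, 3, 15].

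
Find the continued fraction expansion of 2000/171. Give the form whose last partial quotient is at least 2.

2000 = 11·171 + 119
171 = 1·119 + 52
119 = 2·52 + 15
52 = 3·15 + 7
15 = 2·7 + 1
7 = 7·1 + 0  (stop)
So 2000/171 = [11; 1, 2, 3, 2, 7].

[11; 1, 2, 3, 2, 7]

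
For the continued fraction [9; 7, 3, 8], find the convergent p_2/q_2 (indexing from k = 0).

201/22

Using pₖ = aₖpₖ₋₁ + pₖ₋₂, qₖ = aₖqₖ₋₁ + qₖ₋₂ (with p₋₁=1, p₋₂=0, q₋₁=0, q₋₂=1):
  k=0: a=9, p=9, q=1
  k=1: a=7, p=64, q=7
  k=2: a=3, p=201, q=22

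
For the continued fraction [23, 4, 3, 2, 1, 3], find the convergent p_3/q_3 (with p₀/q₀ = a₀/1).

Using pₖ = aₖpₖ₋₁ + pₖ₋₂, qₖ = aₖqₖ₋₁ + qₖ₋₂ (with p₋₁=1, p₋₂=0, q₋₁=0, q₋₂=1):
  k=0: a=23, p=23, q=1
  k=1: a=4, p=93, q=4
  k=2: a=3, p=302, q=13
  k=3: a=2, p=697, q=30

697/30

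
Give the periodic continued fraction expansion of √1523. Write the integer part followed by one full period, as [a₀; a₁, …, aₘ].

a₀ = ⌊√1523⌋ = 39.
With m₀=0, d₀=1 and mₖ₊₁ = dₖaₖ − mₖ, dₖ₊₁ = (n − mₖ₊₁²)/dₖ, aₖ₊₁ = ⌊(a₀+mₖ₊₁)/dₖ₊₁⌋:
  k=1: m=39, d=2, a=39
  k=2: m=39, d=1, a=78
d=1 and a=2a₀=78 at k=2, so the next step gives (m, d) = (39, 2) again — its k=1 value — and the period has length 2.

[39; 39, 78]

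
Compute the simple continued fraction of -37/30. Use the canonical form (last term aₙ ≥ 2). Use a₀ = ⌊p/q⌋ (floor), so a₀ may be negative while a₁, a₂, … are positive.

-37 = -2·30 + 23
30 = 1·23 + 7
23 = 3·7 + 2
7 = 3·2 + 1
2 = 2·1 + 0  (stop)
So -37/30 = [-2; 1, 3, 3, 2].

[-2; 1, 3, 3, 2]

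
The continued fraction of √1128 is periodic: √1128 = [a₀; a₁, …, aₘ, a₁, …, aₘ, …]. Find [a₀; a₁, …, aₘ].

[33; 1, 1, 2, 2, 2, 1, 1, 66]

a₀ = ⌊√1128⌋ = 33.
With m₀=0, d₀=1 and mₖ₊₁ = dₖaₖ − mₖ, dₖ₊₁ = (n − mₖ₊₁²)/dₖ, aₖ₊₁ = ⌊(a₀+mₖ₊₁)/dₖ₊₁⌋:
  k=1: m=33, d=39, a=1
  k=2: m=6, d=28, a=1
  k=3: m=22, d=23, a=2
  k=4: m=24, d=24, a=2
  k=5: m=24, d=23, a=2
  k=6: m=22, d=28, a=1
  k=7: m=6, d=39, a=1
  k=8: m=33, d=1, a=66
d=1 and a=2a₀=66 at k=8, so the next step gives (m, d) = (33, 39) again — its k=1 value — and the period has length 8.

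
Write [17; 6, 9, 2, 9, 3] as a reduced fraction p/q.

Using pₖ = aₖpₖ₋₁ + pₖ₋₂ and qₖ = aₖqₖ₋₁ + qₖ₋₂:
  k=0: a=17, p=17, q=1
  k=1: a=6, p=103, q=6
  k=2: a=9, p=944, q=55
  k=3: a=2, p=1991, q=116
  k=4: a=9, p=18863, q=1099
  k=5: a=3, p=58580, q=3413

58580/3413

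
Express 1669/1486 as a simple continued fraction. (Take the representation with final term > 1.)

1669 = 1·1486 + 183
1486 = 8·183 + 22
183 = 8·22 + 7
22 = 3·7 + 1
7 = 7·1 + 0  (stop)
So 1669/1486 = [1; 8, 8, 3, 7].

[1; 8, 8, 3, 7]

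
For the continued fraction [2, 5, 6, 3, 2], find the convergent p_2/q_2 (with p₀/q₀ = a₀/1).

68/31

Using pₖ = aₖpₖ₋₁ + pₖ₋₂, qₖ = aₖqₖ₋₁ + qₖ₋₂ (with p₋₁=1, p₋₂=0, q₋₁=0, q₋₂=1):
  k=0: a=2, p=2, q=1
  k=1: a=5, p=11, q=5
  k=2: a=6, p=68, q=31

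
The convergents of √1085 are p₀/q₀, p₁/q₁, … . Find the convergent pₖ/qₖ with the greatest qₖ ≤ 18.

√1085 = [32; 1, 15, 2, 15, 1, 64, …] (period length 6).
Convergents:
  p_0/q_0 = 32/1
  p_1/q_1 = 33/1
  p_2/q_2 = 527/16
  p_3/q_3 = 1087/33
q_2 = 16 ≤ 18 < 33 = q_3, so the answer is 527/16.

527/16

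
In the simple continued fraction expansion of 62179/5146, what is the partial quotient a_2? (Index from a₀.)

19

62179 = 12·5146 + 427   →  a_0 = 12
5146 = 12·427 + 22   →  a_1 = 12
427 = 19·22 + 9   →  a_2 = 19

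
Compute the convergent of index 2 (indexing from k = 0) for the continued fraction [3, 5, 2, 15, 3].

35/11

Using pₖ = aₖpₖ₋₁ + pₖ₋₂, qₖ = aₖqₖ₋₁ + qₖ₋₂ (with p₋₁=1, p₋₂=0, q₋₁=0, q₋₂=1):
  k=0: a=3, p=3, q=1
  k=1: a=5, p=16, q=5
  k=2: a=2, p=35, q=11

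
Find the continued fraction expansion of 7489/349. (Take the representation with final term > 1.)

[21; 2, 5, 1, 1, 14]

7489 = 21·349 + 160
349 = 2·160 + 29
160 = 5·29 + 15
29 = 1·15 + 14
15 = 1·14 + 1
14 = 14·1 + 0  (stop)
So 7489/349 = [21; 2, 5, 1, 1, 14].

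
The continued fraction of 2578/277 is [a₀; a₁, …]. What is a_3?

2578 = 9·277 + 85   →  a_0 = 9
277 = 3·85 + 22   →  a_1 = 3
85 = 3·22 + 19   →  a_2 = 3
22 = 1·19 + 3   →  a_3 = 1

1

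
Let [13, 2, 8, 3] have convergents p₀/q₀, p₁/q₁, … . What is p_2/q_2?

Using pₖ = aₖpₖ₋₁ + pₖ₋₂, qₖ = aₖqₖ₋₁ + qₖ₋₂ (with p₋₁=1, p₋₂=0, q₋₁=0, q₋₂=1):
  k=0: a=13, p=13, q=1
  k=1: a=2, p=27, q=2
  k=2: a=8, p=229, q=17

229/17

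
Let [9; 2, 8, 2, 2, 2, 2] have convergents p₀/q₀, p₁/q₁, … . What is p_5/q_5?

Using pₖ = aₖpₖ₋₁ + pₖ₋₂, qₖ = aₖqₖ₋₁ + qₖ₋₂ (with p₋₁=1, p₋₂=0, q₋₁=0, q₋₂=1):
  k=0: a=9, p=9, q=1
  k=1: a=2, p=19, q=2
  k=2: a=8, p=161, q=17
  k=3: a=2, p=341, q=36
  k=4: a=2, p=843, q=89
  k=5: a=2, p=2027, q=214

2027/214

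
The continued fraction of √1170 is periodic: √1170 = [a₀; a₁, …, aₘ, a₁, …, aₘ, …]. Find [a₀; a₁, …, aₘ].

[34; 4, 1, 6, 1, 4, 68]

a₀ = ⌊√1170⌋ = 34.
With m₀=0, d₀=1 and mₖ₊₁ = dₖaₖ − mₖ, dₖ₊₁ = (n − mₖ₊₁²)/dₖ, aₖ₊₁ = ⌊(a₀+mₖ₊₁)/dₖ₊₁⌋:
  k=1: m=34, d=14, a=4
  k=2: m=22, d=49, a=1
  k=3: m=27, d=9, a=6
  k=4: m=27, d=49, a=1
  k=5: m=22, d=14, a=4
  k=6: m=34, d=1, a=68
d=1 and a=2a₀=68 at k=6, so the next step gives (m, d) = (34, 14) again — its k=1 value — and the period has length 6.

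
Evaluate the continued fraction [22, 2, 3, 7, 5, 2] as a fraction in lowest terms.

12898/575

Fold from the inside: start with 2/1.
  5 + 1/2 = 11/2
  7 + 2/11 = 79/11
  3 + 11/79 = 248/79
  2 + 79/248 = 575/248
  22 + 248/575 = 12898/575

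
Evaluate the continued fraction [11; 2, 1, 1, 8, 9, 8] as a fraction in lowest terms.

36226/3179

Fold from the inside: start with 8/1.
  9 + 1/8 = 73/8
  8 + 8/73 = 592/73
  1 + 73/592 = 665/592
  1 + 592/665 = 1257/665
  2 + 665/1257 = 3179/1257
  11 + 1257/3179 = 36226/3179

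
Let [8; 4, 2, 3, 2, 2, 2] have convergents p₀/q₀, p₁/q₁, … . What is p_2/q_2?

Using pₖ = aₖpₖ₋₁ + pₖ₋₂, qₖ = aₖqₖ₋₁ + qₖ₋₂ (with p₋₁=1, p₋₂=0, q₋₁=0, q₋₂=1):
  k=0: a=8, p=8, q=1
  k=1: a=4, p=33, q=4
  k=2: a=2, p=74, q=9

74/9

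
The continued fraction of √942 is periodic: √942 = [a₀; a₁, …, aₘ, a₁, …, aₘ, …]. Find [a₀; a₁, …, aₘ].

a₀ = ⌊√942⌋ = 30.
With m₀=0, d₀=1 and mₖ₊₁ = dₖaₖ − mₖ, dₖ₊₁ = (n − mₖ₊₁²)/dₖ, aₖ₊₁ = ⌊(a₀+mₖ₊₁)/dₖ₊₁⌋:
  k=1: m=30, d=42, a=1
  k=2: m=12, d=19, a=2
  k=3: m=26, d=14, a=4
  k=4: m=30, d=3, a=20
  k=5: m=30, d=14, a=4
  k=6: m=26, d=19, a=2
  k=7: m=12, d=42, a=1
  k=8: m=30, d=1, a=60
d=1 and a=2a₀=60 at k=8, so the next step gives (m, d) = (30, 42) again — its k=1 value — and the period has length 8.

[30; 1, 2, 4, 20, 4, 2, 1, 60]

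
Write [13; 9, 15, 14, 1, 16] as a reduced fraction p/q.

Using pₖ = aₖpₖ₋₁ + pₖ₋₂ and qₖ = aₖqₖ₋₁ + qₖ₋₂:
  k=0: a=13, p=13, q=1
  k=1: a=9, p=118, q=9
  k=2: a=15, p=1783, q=136
  k=3: a=14, p=25080, q=1913
  k=4: a=1, p=26863, q=2049
  k=5: a=16, p=454888, q=34697

454888/34697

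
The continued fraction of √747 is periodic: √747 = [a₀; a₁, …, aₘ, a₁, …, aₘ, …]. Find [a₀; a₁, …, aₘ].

a₀ = ⌊√747⌋ = 27.
With m₀=0, d₀=1 and mₖ₊₁ = dₖaₖ − mₖ, dₖ₊₁ = (n − mₖ₊₁²)/dₖ, aₖ₊₁ = ⌊(a₀+mₖ₊₁)/dₖ₊₁⌋:
  k=1: m=27, d=18, a=3
  k=2: m=27, d=1, a=54
d=1 and a=2a₀=54 at k=2, so the next step gives (m, d) = (27, 18) again — its k=1 value — and the period has length 2.

[27; 3, 54]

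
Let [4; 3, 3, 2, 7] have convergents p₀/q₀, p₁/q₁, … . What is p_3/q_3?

Using pₖ = aₖpₖ₋₁ + pₖ₋₂, qₖ = aₖqₖ₋₁ + qₖ₋₂ (with p₋₁=1, p₋₂=0, q₋₁=0, q₋₂=1):
  k=0: a=4, p=4, q=1
  k=1: a=3, p=13, q=3
  k=2: a=3, p=43, q=10
  k=3: a=2, p=99, q=23

99/23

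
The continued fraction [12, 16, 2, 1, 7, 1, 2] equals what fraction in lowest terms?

14787/1226

Fold from the inside: start with 2/1.
  1 + 1/2 = 3/2
  7 + 2/3 = 23/3
  1 + 3/23 = 26/23
  2 + 23/26 = 75/26
  16 + 26/75 = 1226/75
  12 + 75/1226 = 14787/1226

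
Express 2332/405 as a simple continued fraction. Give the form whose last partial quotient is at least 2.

[5; 1, 3, 7, 1, 1, 6]

2332 = 5·405 + 307
405 = 1·307 + 98
307 = 3·98 + 13
98 = 7·13 + 7
13 = 1·7 + 6
7 = 1·6 + 1
6 = 6·1 + 0  (stop)
So 2332/405 = [5; 1, 3, 7, 1, 1, 6].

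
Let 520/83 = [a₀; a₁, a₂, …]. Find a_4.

520 = 6·83 + 22   →  a_0 = 6
83 = 3·22 + 17   →  a_1 = 3
22 = 1·17 + 5   →  a_2 = 1
17 = 3·5 + 2   →  a_3 = 3
5 = 2·2 + 1   →  a_4 = 2

2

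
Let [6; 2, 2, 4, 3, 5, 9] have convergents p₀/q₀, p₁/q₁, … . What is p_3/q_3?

141/22

Using pₖ = aₖpₖ₋₁ + pₖ₋₂, qₖ = aₖqₖ₋₁ + qₖ₋₂ (with p₋₁=1, p₋₂=0, q₋₁=0, q₋₂=1):
  k=0: a=6, p=6, q=1
  k=1: a=2, p=13, q=2
  k=2: a=2, p=32, q=5
  k=3: a=4, p=141, q=22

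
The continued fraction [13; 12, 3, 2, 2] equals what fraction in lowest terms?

Using pₖ = aₖpₖ₋₁ + pₖ₋₂ and qₖ = aₖqₖ₋₁ + qₖ₋₂:
  k=0: a=13, p=13, q=1
  k=1: a=12, p=157, q=12
  k=2: a=3, p=484, q=37
  k=3: a=2, p=1125, q=86
  k=4: a=2, p=2734, q=209

2734/209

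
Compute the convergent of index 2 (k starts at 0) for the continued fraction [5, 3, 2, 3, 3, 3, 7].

Using pₖ = aₖpₖ₋₁ + pₖ₋₂, qₖ = aₖqₖ₋₁ + qₖ₋₂ (with p₋₁=1, p₋₂=0, q₋₁=0, q₋₂=1):
  k=0: a=5, p=5, q=1
  k=1: a=3, p=16, q=3
  k=2: a=2, p=37, q=7

37/7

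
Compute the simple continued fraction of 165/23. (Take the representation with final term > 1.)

[7; 5, 1, 3]

165 = 7·23 + 4
23 = 5·4 + 3
4 = 1·3 + 1
3 = 3·1 + 0  (stop)
So 165/23 = [7; 5, 1, 3].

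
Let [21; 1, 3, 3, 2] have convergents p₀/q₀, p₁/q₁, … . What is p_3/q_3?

Using pₖ = aₖpₖ₋₁ + pₖ₋₂, qₖ = aₖqₖ₋₁ + qₖ₋₂ (with p₋₁=1, p₋₂=0, q₋₁=0, q₋₂=1):
  k=0: a=21, p=21, q=1
  k=1: a=1, p=22, q=1
  k=2: a=3, p=87, q=4
  k=3: a=3, p=283, q=13

283/13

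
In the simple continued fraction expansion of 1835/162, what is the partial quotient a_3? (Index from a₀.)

1835 = 11·162 + 53   →  a_0 = 11
162 = 3·53 + 3   →  a_1 = 3
53 = 17·3 + 2   →  a_2 = 17
3 = 1·2 + 1   →  a_3 = 1

1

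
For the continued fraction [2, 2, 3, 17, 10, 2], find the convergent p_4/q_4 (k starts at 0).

Using pₖ = aₖpₖ₋₁ + pₖ₋₂, qₖ = aₖqₖ₋₁ + qₖ₋₂ (with p₋₁=1, p₋₂=0, q₋₁=0, q₋₂=1):
  k=0: a=2, p=2, q=1
  k=1: a=2, p=5, q=2
  k=2: a=3, p=17, q=7
  k=3: a=17, p=294, q=121
  k=4: a=10, p=2957, q=1217

2957/1217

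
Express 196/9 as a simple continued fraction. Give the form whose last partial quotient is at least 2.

[21; 1, 3, 2]

196 = 21·9 + 7
9 = 1·7 + 2
7 = 3·2 + 1
2 = 2·1 + 0  (stop)
So 196/9 = [21; 1, 3, 2].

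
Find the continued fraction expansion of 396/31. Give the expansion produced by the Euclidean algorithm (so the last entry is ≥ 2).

396 = 12×31 + 24
31 = 1×24 + 7
24 = 3×7 + 3
7 = 2×3 + 1
3 = 3×1 + 0  (stop)
So 396/31 = [12; 1, 3, 2, 3].

[12; 1, 3, 2, 3]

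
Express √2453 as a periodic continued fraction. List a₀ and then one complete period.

a₀ = ⌊√2453⌋ = 49.

[49; 1, 1, 8, 1, 1, 98]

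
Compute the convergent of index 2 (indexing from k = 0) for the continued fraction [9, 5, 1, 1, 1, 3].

Using pₖ = aₖpₖ₋₁ + pₖ₋₂, qₖ = aₖqₖ₋₁ + qₖ₋₂ (with p₋₁=1, p₋₂=0, q₋₁=0, q₋₂=1):
  k=0: a=9, p=9, q=1
  k=1: a=5, p=46, q=5
  k=2: a=1, p=55, q=6

55/6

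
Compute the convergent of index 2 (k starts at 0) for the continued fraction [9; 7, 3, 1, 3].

Using pₖ = aₖpₖ₋₁ + pₖ₋₂, qₖ = aₖqₖ₋₁ + qₖ₋₂ (with p₋₁=1, p₋₂=0, q₋₁=0, q₋₂=1):
  k=0: a=9, p=9, q=1
  k=1: a=7, p=64, q=7
  k=2: a=3, p=201, q=22

201/22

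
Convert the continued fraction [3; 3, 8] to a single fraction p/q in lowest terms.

Fold from the inside: start with 8/1.
  3 + 1/8 = 25/8
  3 + 8/25 = 83/25

83/25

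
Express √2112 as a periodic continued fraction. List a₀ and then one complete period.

[45; 1, 21, 1, 90]

a₀ = ⌊√2112⌋ = 45.
With m₀=0, d₀=1 and mₖ₊₁ = dₖaₖ − mₖ, dₖ₊₁ = (n − mₖ₊₁²)/dₖ, aₖ₊₁ = ⌊(a₀+mₖ₊₁)/dₖ₊₁⌋:
  k=1: m=45, d=87, a=1
  k=2: m=42, d=4, a=21
  k=3: m=42, d=87, a=1
  k=4: m=45, d=1, a=90
d=1 and a=2a₀=90 at k=4, so the next step gives (m, d) = (45, 87) again — its k=1 value — and the period has length 4.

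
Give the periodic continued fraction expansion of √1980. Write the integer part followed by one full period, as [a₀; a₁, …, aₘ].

a₀ = ⌊√1980⌋ = 44.
With m₀=0, d₀=1 and mₖ₊₁ = dₖaₖ − mₖ, dₖ₊₁ = (n − mₖ₊₁²)/dₖ, aₖ₊₁ = ⌊(a₀+mₖ₊₁)/dₖ₊₁⌋:
  k=1: m=44, d=44, a=2
  k=2: m=44, d=1, a=88
d=1 and a=2a₀=88 at k=2, so the next step gives (m, d) = (44, 44) again — its k=1 value — and the period has length 2.

[44; 2, 88]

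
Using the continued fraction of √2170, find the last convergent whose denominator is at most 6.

√2170 = [46; 1, 1, 2, 1, 1, 92, …] (period length 6).
Convergents:
  p_0/q_0 = 46/1
  p_1/q_1 = 47/1
  p_2/q_2 = 93/2
  p_3/q_3 = 233/5
  p_4/q_4 = 326/7
q_3 = 5 ≤ 6 < 7 = q_4, so the answer is 233/5.

233/5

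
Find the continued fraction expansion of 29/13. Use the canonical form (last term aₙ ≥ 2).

29 = 2·13 + 3
13 = 4·3 + 1
3 = 3·1 + 0  (stop)
So 29/13 = [2; 4, 3].

[2; 4, 3]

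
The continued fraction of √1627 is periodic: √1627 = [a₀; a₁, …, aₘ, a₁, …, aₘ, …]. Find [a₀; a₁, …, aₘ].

[40; 2, 1, 39, 1, 2, 80]

a₀ = ⌊√1627⌋ = 40.
With m₀=0, d₀=1 and mₖ₊₁ = dₖaₖ − mₖ, dₖ₊₁ = (n − mₖ₊₁²)/dₖ, aₖ₊₁ = ⌊(a₀+mₖ₊₁)/dₖ₊₁⌋:
  k=1: m=40, d=27, a=2
  k=2: m=14, d=53, a=1
  k=3: m=39, d=2, a=39
  k=4: m=39, d=53, a=1
  k=5: m=14, d=27, a=2
  k=6: m=40, d=1, a=80
d=1 and a=2a₀=80 at k=6, so the next step gives (m, d) = (40, 27) again — its k=1 value — and the period has length 6.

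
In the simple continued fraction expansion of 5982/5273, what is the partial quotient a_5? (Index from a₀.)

14

5982 = 1·5273 + 709   →  a_0 = 1
5273 = 7·709 + 310   →  a_1 = 7
709 = 2·310 + 89   →  a_2 = 2
310 = 3·89 + 43   →  a_3 = 3
89 = 2·43 + 3   →  a_4 = 2
43 = 14·3 + 1   →  a_5 = 14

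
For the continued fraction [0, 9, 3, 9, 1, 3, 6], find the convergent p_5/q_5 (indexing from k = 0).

Using pₖ = aₖpₖ₋₁ + pₖ₋₂, qₖ = aₖqₖ₋₁ + qₖ₋₂ (with p₋₁=1, p₋₂=0, q₋₁=0, q₋₂=1):
  k=0: a=0, p=0, q=1
  k=1: a=9, p=1, q=9
  k=2: a=3, p=3, q=28
  k=3: a=9, p=28, q=261
  k=4: a=1, p=31, q=289
  k=5: a=3, p=121, q=1128

121/1128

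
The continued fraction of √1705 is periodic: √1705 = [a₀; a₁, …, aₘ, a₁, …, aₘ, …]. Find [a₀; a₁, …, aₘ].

a₀ = ⌊√1705⌋ = 41.
With m₀=0, d₀=1 and mₖ₊₁ = dₖaₖ − mₖ, dₖ₊₁ = (n − mₖ₊₁²)/dₖ, aₖ₊₁ = ⌊(a₀+mₖ₊₁)/dₖ₊₁⌋:
  k=1: m=41, d=24, a=3
  k=2: m=31, d=31, a=2
  k=3: m=31, d=24, a=3
  k=4: m=41, d=1, a=82
d=1 and a=2a₀=82 at k=4, so the next step gives (m, d) = (41, 24) again — its k=1 value — and the period has length 4.

[41; 3, 2, 3, 82]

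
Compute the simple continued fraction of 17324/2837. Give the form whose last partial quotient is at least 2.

[6; 9, 2, 1, 1, 6, 9]

17324 = 6×2837 + 302
2837 = 9×302 + 119
302 = 2×119 + 64
119 = 1×64 + 55
64 = 1×55 + 9
55 = 6×9 + 1
9 = 9×1 + 0  (stop)
So 17324/2837 = [6; 9, 2, 1, 1, 6, 9].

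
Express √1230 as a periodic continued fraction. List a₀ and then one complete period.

[35; 14, 70]

a₀ = ⌊√1230⌋ = 35.
With m₀=0, d₀=1 and mₖ₊₁ = dₖaₖ − mₖ, dₖ₊₁ = (n − mₖ₊₁²)/dₖ, aₖ₊₁ = ⌊(a₀+mₖ₊₁)/dₖ₊₁⌋:
  k=1: m=35, d=5, a=14
  k=2: m=35, d=1, a=70
d=1 and a=2a₀=70 at k=2, so the next step gives (m, d) = (35, 5) again — its k=1 value — and the period has length 2.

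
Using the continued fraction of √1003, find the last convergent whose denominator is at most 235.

6049/191

√1003 = [31; 1, 2, 31, 2, 1, 62, …] (period length 6).
Convergents:
  p_0/q_0 = 31/1
  p_1/q_1 = 32/1
  p_2/q_2 = 95/3
  p_3/q_3 = 2977/94
  p_4/q_4 = 6049/191
  p_5/q_5 = 9026/285
q_4 = 191 ≤ 235 < 285 = q_5, so the answer is 6049/191.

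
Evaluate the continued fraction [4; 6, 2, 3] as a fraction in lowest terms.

187/45

Using pₖ = aₖpₖ₋₁ + pₖ₋₂ and qₖ = aₖqₖ₋₁ + qₖ₋₂:
  k=0: a=4, p=4, q=1
  k=1: a=6, p=25, q=6
  k=2: a=2, p=54, q=13
  k=3: a=3, p=187, q=45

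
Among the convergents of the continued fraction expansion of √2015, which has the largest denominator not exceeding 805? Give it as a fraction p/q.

√2015 = [44; 1, 7, 1, 88, …] (period length 4).
Convergents:
  p_0/q_0 = 44/1
  p_1/q_1 = 45/1
  p_2/q_2 = 359/8
  p_3/q_3 = 404/9
  p_4/q_4 = 35911/800
  p_5/q_5 = 36315/809
q_4 = 800 ≤ 805 < 809 = q_5, so the answer is 35911/800.

35911/800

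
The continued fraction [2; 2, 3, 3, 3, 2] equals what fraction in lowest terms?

Fold from the inside: start with 2/1.
  3 + 1/2 = 7/2
  3 + 2/7 = 23/7
  3 + 7/23 = 76/23
  2 + 23/76 = 175/76
  2 + 76/175 = 426/175

426/175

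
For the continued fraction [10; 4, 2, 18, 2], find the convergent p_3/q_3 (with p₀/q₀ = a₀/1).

Using pₖ = aₖpₖ₋₁ + pₖ₋₂, qₖ = aₖqₖ₋₁ + qₖ₋₂ (with p₋₁=1, p₋₂=0, q₋₁=0, q₋₂=1):
  k=0: a=10, p=10, q=1
  k=1: a=4, p=41, q=4
  k=2: a=2, p=92, q=9
  k=3: a=18, p=1697, q=166

1697/166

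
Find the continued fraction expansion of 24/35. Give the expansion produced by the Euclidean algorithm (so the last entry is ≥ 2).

[0; 1, 2, 5, 2]

24 = 0*35 + 24
35 = 1*24 + 11
24 = 2*11 + 2
11 = 5*2 + 1
2 = 2*1 + 0  (stop)
So 24/35 = [0; 1, 2, 5, 2].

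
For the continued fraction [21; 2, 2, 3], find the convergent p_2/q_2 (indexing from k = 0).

107/5

Using pₖ = aₖpₖ₋₁ + pₖ₋₂, qₖ = aₖqₖ₋₁ + qₖ₋₂ (with p₋₁=1, p₋₂=0, q₋₁=0, q₋₂=1):
  k=0: a=21, p=21, q=1
  k=1: a=2, p=43, q=2
  k=2: a=2, p=107, q=5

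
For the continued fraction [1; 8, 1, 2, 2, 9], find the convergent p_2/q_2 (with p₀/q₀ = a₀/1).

Using pₖ = aₖpₖ₋₁ + pₖ₋₂, qₖ = aₖqₖ₋₁ + qₖ₋₂ (with p₋₁=1, p₋₂=0, q₋₁=0, q₋₂=1):
  k=0: a=1, p=1, q=1
  k=1: a=8, p=9, q=8
  k=2: a=1, p=10, q=9

10/9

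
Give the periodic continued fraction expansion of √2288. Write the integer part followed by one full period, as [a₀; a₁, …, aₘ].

[47; 1, 4, 1, 94]

a₀ = ⌊√2288⌋ = 47.
With m₀=0, d₀=1 and mₖ₊₁ = dₖaₖ − mₖ, dₖ₊₁ = (n − mₖ₊₁²)/dₖ, aₖ₊₁ = ⌊(a₀+mₖ₊₁)/dₖ₊₁⌋:
  k=1: m=47, d=79, a=1
  k=2: m=32, d=16, a=4
  k=3: m=32, d=79, a=1
  k=4: m=47, d=1, a=94
d=1 and a=2a₀=94 at k=4, so the next step gives (m, d) = (47, 79) again — its k=1 value — and the period has length 4.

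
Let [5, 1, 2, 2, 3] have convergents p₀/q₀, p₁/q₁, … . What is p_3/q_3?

40/7

Using pₖ = aₖpₖ₋₁ + pₖ₋₂, qₖ = aₖqₖ₋₁ + qₖ₋₂ (with p₋₁=1, p₋₂=0, q₋₁=0, q₋₂=1):
  k=0: a=5, p=5, q=1
  k=1: a=1, p=6, q=1
  k=2: a=2, p=17, q=3
  k=3: a=2, p=40, q=7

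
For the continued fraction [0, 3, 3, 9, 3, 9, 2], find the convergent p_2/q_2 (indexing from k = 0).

Using pₖ = aₖpₖ₋₁ + pₖ₋₂, qₖ = aₖqₖ₋₁ + qₖ₋₂ (with p₋₁=1, p₋₂=0, q₋₁=0, q₋₂=1):
  k=0: a=0, p=0, q=1
  k=1: a=3, p=1, q=3
  k=2: a=3, p=3, q=10

3/10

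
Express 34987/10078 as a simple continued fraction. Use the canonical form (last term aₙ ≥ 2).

[3; 2, 8, 3, 4, 3, 6, 2]

34987 = 3·10078 + 4753
10078 = 2·4753 + 572
4753 = 8·572 + 177
572 = 3·177 + 41
177 = 4·41 + 13
41 = 3·13 + 2
13 = 6·2 + 1
2 = 2·1 + 0  (stop)
So 34987/10078 = [3; 2, 8, 3, 4, 3, 6, 2].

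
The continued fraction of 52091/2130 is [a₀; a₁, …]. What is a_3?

6

52091 = 24·2130 + 971   →  a_0 = 24
2130 = 2·971 + 188   →  a_1 = 2
971 = 5·188 + 31   →  a_2 = 5
188 = 6·31 + 2   →  a_3 = 6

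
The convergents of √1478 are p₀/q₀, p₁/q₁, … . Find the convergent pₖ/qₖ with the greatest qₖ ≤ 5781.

√1478 = [38; 2, 4, 38, 4, 2, 76, …] (period length 6).
Convergents:
  p_0/q_0 = 38/1
  p_1/q_1 = 77/2
  p_2/q_2 = 346/9
  p_3/q_3 = 13225/344
  p_4/q_4 = 53246/1385
  p_5/q_5 = 119717/3114
  p_6/q_6 = 9151738/238049
q_5 = 3114 ≤ 5781 < 238049 = q_6, so the answer is 119717/3114.

119717/3114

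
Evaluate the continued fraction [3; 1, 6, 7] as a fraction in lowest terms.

Using pₖ = aₖpₖ₋₁ + pₖ₋₂ and qₖ = aₖqₖ₋₁ + qₖ₋₂:
  k=0: a=3, p=3, q=1
  k=1: a=1, p=4, q=1
  k=2: a=6, p=27, q=7
  k=3: a=7, p=193, q=50

193/50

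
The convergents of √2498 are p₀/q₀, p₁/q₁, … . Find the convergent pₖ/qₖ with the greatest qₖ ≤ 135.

√2498 = [49; 1, 48, 1, 98, …] (period length 4).
Convergents:
  p_0/q_0 = 49/1
  p_1/q_1 = 50/1
  p_2/q_2 = 2449/49
  p_3/q_3 = 2499/50
  p_4/q_4 = 247351/4949
q_3 = 50 ≤ 135 < 4949 = q_4, so the answer is 2499/50.

2499/50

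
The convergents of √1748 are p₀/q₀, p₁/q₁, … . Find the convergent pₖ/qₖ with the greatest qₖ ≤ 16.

√1748 = [41; 1, 4, 4, 4, 1, 82, …] (period length 6).
Convergents:
  p_0/q_0 = 41/1
  p_1/q_1 = 42/1
  p_2/q_2 = 209/5
  p_3/q_3 = 878/21
q_2 = 5 ≤ 16 < 21 = q_3, so the answer is 209/5.

209/5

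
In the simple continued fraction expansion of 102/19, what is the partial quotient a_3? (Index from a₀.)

102 = 5·19 + 7   →  a_0 = 5
19 = 2·7 + 5   →  a_1 = 2
7 = 1·5 + 2   →  a_2 = 1
5 = 2·2 + 1   →  a_3 = 2

2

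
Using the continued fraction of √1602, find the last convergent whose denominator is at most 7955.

128120/3201

√1602 = [40; 40, 80, …] (period length 2).
Convergents:
  p_0/q_0 = 40/1
  p_1/q_1 = 1601/40
  p_2/q_2 = 128120/3201
  p_3/q_3 = 5126401/128080
q_2 = 3201 ≤ 7955 < 128080 = q_3, so the answer is 128120/3201.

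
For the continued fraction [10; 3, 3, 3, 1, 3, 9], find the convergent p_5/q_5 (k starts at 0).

1669/162

Using pₖ = aₖpₖ₋₁ + pₖ₋₂, qₖ = aₖqₖ₋₁ + qₖ₋₂ (with p₋₁=1, p₋₂=0, q₋₁=0, q₋₂=1):
  k=0: a=10, p=10, q=1
  k=1: a=3, p=31, q=3
  k=2: a=3, p=103, q=10
  k=3: a=3, p=340, q=33
  k=4: a=1, p=443, q=43
  k=5: a=3, p=1669, q=162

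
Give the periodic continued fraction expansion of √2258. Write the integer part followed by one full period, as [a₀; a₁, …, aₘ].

a₀ = ⌊√2258⌋ = 47.
With m₀=0, d₀=1 and mₖ₊₁ = dₖaₖ − mₖ, dₖ₊₁ = (n − mₖ₊₁²)/dₖ, aₖ₊₁ = ⌊(a₀+mₖ₊₁)/dₖ₊₁⌋:
  k=1: m=47, d=49, a=1
  k=2: m=2, d=46, a=1
  k=3: m=44, d=7, a=13
  k=4: m=47, d=7, a=13
  k=5: m=44, d=46, a=1
  k=6: m=2, d=49, a=1
  k=7: m=47, d=1, a=94
d=1 and a=2a₀=94 at k=7, so the next step gives (m, d) = (47, 49) again — its k=1 value — and the period has length 7.

[47; 1, 1, 13, 13, 1, 1, 94]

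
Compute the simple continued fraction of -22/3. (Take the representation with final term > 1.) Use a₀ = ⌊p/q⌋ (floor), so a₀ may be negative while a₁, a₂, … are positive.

-22 = -8·3 + 2
3 = 1·2 + 1
2 = 2·1 + 0  (stop)
So -22/3 = [-8; 1, 2].

[-8; 1, 2]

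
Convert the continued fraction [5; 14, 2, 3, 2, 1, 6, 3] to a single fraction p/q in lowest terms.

Using pₖ = aₖpₖ₋₁ + pₖ₋₂ and qₖ = aₖqₖ₋₁ + qₖ₋₂:
  k=0: a=5, p=5, q=1
  k=1: a=14, p=71, q=14
  k=2: a=2, p=147, q=29
  k=3: a=3, p=512, q=101
  k=4: a=2, p=1171, q=231
  k=5: a=1, p=1683, q=332
  k=6: a=6, p=11269, q=2223
  k=7: a=3, p=35490, q=7001

35490/7001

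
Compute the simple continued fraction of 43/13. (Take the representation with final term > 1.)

[3; 3, 4]

43 = 3·13 + 4
13 = 3·4 + 1
4 = 4·1 + 0  (stop)
So 43/13 = [3; 3, 4].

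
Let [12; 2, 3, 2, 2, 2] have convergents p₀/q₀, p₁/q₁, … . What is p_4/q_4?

485/39

Using pₖ = aₖpₖ₋₁ + pₖ₋₂, qₖ = aₖqₖ₋₁ + qₖ₋₂ (with p₋₁=1, p₋₂=0, q₋₁=0, q₋₂=1):
  k=0: a=12, p=12, q=1
  k=1: a=2, p=25, q=2
  k=2: a=3, p=87, q=7
  k=3: a=2, p=199, q=16
  k=4: a=2, p=485, q=39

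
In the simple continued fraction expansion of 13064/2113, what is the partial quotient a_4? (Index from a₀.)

6

13064 = 6·2113 + 386   →  a_0 = 6
2113 = 5·386 + 183   →  a_1 = 5
386 = 2·183 + 20   →  a_2 = 2
183 = 9·20 + 3   →  a_3 = 9
20 = 6·3 + 2   →  a_4 = 6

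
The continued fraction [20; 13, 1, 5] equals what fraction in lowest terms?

Fold from the inside: start with 5/1.
  1 + 1/5 = 6/5
  13 + 5/6 = 83/6
  20 + 6/83 = 1666/83

1666/83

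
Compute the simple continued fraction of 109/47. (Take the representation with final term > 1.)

[2; 3, 7, 2]

109 = 2·47 + 15
47 = 3·15 + 2
15 = 7·2 + 1
2 = 2·1 + 0  (stop)
So 109/47 = [2; 3, 7, 2].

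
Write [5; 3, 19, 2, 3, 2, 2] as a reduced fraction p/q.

Fold from the inside: start with 2/1.
  2 + 1/2 = 5/2
  3 + 2/5 = 17/5
  2 + 5/17 = 39/17
  19 + 17/39 = 758/39
  3 + 39/758 = 2313/758
  5 + 758/2313 = 12323/2313

12323/2313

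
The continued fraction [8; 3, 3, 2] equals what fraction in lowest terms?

191/23

Using pₖ = aₖpₖ₋₁ + pₖ₋₂ and qₖ = aₖqₖ₋₁ + qₖ₋₂:
  k=0: a=8, p=8, q=1
  k=1: a=3, p=25, q=3
  k=2: a=3, p=83, q=10
  k=3: a=2, p=191, q=23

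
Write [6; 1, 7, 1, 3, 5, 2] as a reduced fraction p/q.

2775/403

Using pₖ = aₖpₖ₋₁ + pₖ₋₂ and qₖ = aₖqₖ₋₁ + qₖ₋₂:
  k=0: a=6, p=6, q=1
  k=1: a=1, p=7, q=1
  k=2: a=7, p=55, q=8
  k=3: a=1, p=62, q=9
  k=4: a=3, p=241, q=35
  k=5: a=5, p=1267, q=184
  k=6: a=2, p=2775, q=403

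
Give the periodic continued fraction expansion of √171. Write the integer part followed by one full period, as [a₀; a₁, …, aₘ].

[13; 13, 26]

a₀ = ⌊√171⌋ = 13.
With m₀=0, d₀=1 and mₖ₊₁ = dₖaₖ − mₖ, dₖ₊₁ = (n − mₖ₊₁²)/dₖ, aₖ₊₁ = ⌊(a₀+mₖ₊₁)/dₖ₊₁⌋:
  k=1: m=13, d=2, a=13
  k=2: m=13, d=1, a=26
d=1 and a=2a₀=26 at k=2, so the next step gives (m, d) = (13, 2) again — its k=1 value — and the period has length 2.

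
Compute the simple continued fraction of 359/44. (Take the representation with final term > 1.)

359 = 8·44 + 7
44 = 6·7 + 2
7 = 3·2 + 1
2 = 2·1 + 0  (stop)
So 359/44 = [8; 6, 3, 2].

[8; 6, 3, 2]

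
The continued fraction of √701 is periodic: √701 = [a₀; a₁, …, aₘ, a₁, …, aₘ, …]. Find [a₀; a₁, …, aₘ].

[26; 2, 10, 10, 2, 52]

a₀ = ⌊√701⌋ = 26.
With m₀=0, d₀=1 and mₖ₊₁ = dₖaₖ − mₖ, dₖ₊₁ = (n − mₖ₊₁²)/dₖ, aₖ₊₁ = ⌊(a₀+mₖ₊₁)/dₖ₊₁⌋:
  k=1: m=26, d=25, a=2
  k=2: m=24, d=5, a=10
  k=3: m=26, d=5, a=10
  k=4: m=24, d=25, a=2
  k=5: m=26, d=1, a=52
d=1 and a=2a₀=52 at k=5, so the next step gives (m, d) = (26, 25) again — its k=1 value — and the period has length 5.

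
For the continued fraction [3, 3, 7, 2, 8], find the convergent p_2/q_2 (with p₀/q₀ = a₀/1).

Using pₖ = aₖpₖ₋₁ + pₖ₋₂, qₖ = aₖqₖ₋₁ + qₖ₋₂ (with p₋₁=1, p₋₂=0, q₋₁=0, q₋₂=1):
  k=0: a=3, p=3, q=1
  k=1: a=3, p=10, q=3
  k=2: a=7, p=73, q=22

73/22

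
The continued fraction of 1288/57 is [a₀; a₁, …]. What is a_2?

1

1288 = 22·57 + 34   →  a_0 = 22
57 = 1·34 + 23   →  a_1 = 1
34 = 1·23 + 11   →  a_2 = 1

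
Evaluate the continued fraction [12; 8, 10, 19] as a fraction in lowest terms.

18755/1547

Using pₖ = aₖpₖ₋₁ + pₖ₋₂ and qₖ = aₖqₖ₋₁ + qₖ₋₂:
  k=0: a=12, p=12, q=1
  k=1: a=8, p=97, q=8
  k=2: a=10, p=982, q=81
  k=3: a=19, p=18755, q=1547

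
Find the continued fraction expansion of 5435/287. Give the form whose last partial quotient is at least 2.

[18; 1, 14, 1, 17]

5435 = 18*287 + 269
287 = 1*269 + 18
269 = 14*18 + 17
18 = 1*17 + 1
17 = 17*1 + 0  (stop)
So 5435/287 = [18; 1, 14, 1, 17].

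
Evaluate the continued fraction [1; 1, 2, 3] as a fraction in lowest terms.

Fold from the inside: start with 3/1.
  2 + 1/3 = 7/3
  1 + 3/7 = 10/7
  1 + 7/10 = 17/10

17/10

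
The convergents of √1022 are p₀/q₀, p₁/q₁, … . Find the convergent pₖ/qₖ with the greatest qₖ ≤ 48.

1023/32

√1022 = [31; 1, 30, 1, 62, …] (period length 4).
Convergents:
  p_0/q_0 = 31/1
  p_1/q_1 = 32/1
  p_2/q_2 = 991/31
  p_3/q_3 = 1023/32
  p_4/q_4 = 64417/2015
q_3 = 32 ≤ 48 < 2015 = q_4, so the answer is 1023/32.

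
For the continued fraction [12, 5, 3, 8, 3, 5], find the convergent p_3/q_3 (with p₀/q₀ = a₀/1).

Using pₖ = aₖpₖ₋₁ + pₖ₋₂, qₖ = aₖqₖ₋₁ + qₖ₋₂ (with p₋₁=1, p₋₂=0, q₋₁=0, q₋₂=1):
  k=0: a=12, p=12, q=1
  k=1: a=5, p=61, q=5
  k=2: a=3, p=195, q=16
  k=3: a=8, p=1621, q=133

1621/133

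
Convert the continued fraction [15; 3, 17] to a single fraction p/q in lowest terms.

Fold from the inside: start with 17/1.
  3 + 1/17 = 52/17
  15 + 17/52 = 797/52

797/52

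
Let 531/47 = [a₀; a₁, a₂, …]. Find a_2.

2

531 = 11·47 + 14   →  a_0 = 11
47 = 3·14 + 5   →  a_1 = 3
14 = 2·5 + 4   →  a_2 = 2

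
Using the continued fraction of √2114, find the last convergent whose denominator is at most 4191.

√2114 = [45; 1, 44, 1, 90, …] (period length 4).
Convergents:
  p_0/q_0 = 45/1
  p_1/q_1 = 46/1
  p_2/q_2 = 2069/45
  p_3/q_3 = 2115/46
  p_4/q_4 = 192419/4185
  p_5/q_5 = 194534/4231
q_4 = 4185 ≤ 4191 < 4231 = q_5, so the answer is 192419/4185.

192419/4185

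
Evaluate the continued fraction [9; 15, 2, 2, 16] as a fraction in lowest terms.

Fold from the inside: start with 16/1.
  2 + 1/16 = 33/16
  2 + 16/33 = 82/33
  15 + 33/82 = 1263/82
  9 + 82/1263 = 11449/1263

11449/1263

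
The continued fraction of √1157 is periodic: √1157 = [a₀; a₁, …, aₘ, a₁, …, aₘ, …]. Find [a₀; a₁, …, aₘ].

a₀ = ⌊√1157⌋ = 34.
With m₀=0, d₀=1 and mₖ₊₁ = dₖaₖ − mₖ, dₖ₊₁ = (n − mₖ₊₁²)/dₖ, aₖ₊₁ = ⌊(a₀+mₖ₊₁)/dₖ₊₁⌋:
  k=1: m=34, d=1, a=68
d=1 and a=2a₀=68 at k=1, so the next step gives (m, d) = (34, 1) again — its k=1 value — and the period has length 1.

[34; 68]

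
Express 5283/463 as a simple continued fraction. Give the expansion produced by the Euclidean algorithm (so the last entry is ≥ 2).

5283 = 11×463 + 190
463 = 2×190 + 83
190 = 2×83 + 24
83 = 3×24 + 11
24 = 2×11 + 2
11 = 5×2 + 1
2 = 2×1 + 0  (stop)
So 5283/463 = [11; 2, 2, 3, 2, 5, 2].

[11; 2, 2, 3, 2, 5, 2]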